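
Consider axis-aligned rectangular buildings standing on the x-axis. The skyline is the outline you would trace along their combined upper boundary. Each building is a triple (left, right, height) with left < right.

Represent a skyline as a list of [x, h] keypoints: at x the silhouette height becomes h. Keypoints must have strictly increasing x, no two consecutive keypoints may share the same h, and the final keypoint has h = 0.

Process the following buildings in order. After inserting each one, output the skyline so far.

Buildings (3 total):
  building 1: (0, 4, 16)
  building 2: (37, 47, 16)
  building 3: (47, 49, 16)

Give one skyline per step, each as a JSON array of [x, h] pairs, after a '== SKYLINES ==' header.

== SKYLINES ==
[[0,16],[4,0]]
[[0,16],[4,0],[37,16],[47,0]]
[[0,16],[4,0],[37,16],[49,0]]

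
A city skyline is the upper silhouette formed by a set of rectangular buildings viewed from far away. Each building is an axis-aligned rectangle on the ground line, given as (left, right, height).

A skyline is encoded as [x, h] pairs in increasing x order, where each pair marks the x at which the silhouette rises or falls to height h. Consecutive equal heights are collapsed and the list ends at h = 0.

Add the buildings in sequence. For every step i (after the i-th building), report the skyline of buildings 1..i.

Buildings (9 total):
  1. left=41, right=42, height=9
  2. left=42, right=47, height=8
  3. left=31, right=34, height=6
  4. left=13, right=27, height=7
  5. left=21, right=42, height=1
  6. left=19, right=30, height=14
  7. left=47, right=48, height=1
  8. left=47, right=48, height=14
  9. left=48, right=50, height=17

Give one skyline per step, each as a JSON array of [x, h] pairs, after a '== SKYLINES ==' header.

== SKYLINES ==
[[41,9],[42,0]]
[[41,9],[42,8],[47,0]]
[[31,6],[34,0],[41,9],[42,8],[47,0]]
[[13,7],[27,0],[31,6],[34,0],[41,9],[42,8],[47,0]]
[[13,7],[27,1],[31,6],[34,1],[41,9],[42,8],[47,0]]
[[13,7],[19,14],[30,1],[31,6],[34,1],[41,9],[42,8],[47,0]]
[[13,7],[19,14],[30,1],[31,6],[34,1],[41,9],[42,8],[47,1],[48,0]]
[[13,7],[19,14],[30,1],[31,6],[34,1],[41,9],[42,8],[47,14],[48,0]]
[[13,7],[19,14],[30,1],[31,6],[34,1],[41,9],[42,8],[47,14],[48,17],[50,0]]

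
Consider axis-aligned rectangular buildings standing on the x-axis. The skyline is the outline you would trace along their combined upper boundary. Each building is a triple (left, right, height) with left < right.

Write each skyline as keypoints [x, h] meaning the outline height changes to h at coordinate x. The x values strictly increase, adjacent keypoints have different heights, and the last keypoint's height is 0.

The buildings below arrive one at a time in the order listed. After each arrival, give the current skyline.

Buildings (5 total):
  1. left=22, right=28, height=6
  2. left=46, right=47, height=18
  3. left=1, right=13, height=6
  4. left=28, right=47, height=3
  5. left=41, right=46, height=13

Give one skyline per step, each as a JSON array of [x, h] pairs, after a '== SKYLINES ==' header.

== SKYLINES ==
[[22,6],[28,0]]
[[22,6],[28,0],[46,18],[47,0]]
[[1,6],[13,0],[22,6],[28,0],[46,18],[47,0]]
[[1,6],[13,0],[22,6],[28,3],[46,18],[47,0]]
[[1,6],[13,0],[22,6],[28,3],[41,13],[46,18],[47,0]]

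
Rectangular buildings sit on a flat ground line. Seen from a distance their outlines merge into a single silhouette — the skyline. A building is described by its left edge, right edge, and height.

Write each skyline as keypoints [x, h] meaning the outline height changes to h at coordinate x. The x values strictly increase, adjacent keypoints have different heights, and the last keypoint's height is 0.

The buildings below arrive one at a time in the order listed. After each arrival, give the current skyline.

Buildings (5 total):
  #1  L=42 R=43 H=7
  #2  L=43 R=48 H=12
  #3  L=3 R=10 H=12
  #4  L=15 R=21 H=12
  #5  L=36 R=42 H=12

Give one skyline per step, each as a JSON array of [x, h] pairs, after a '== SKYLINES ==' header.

== SKYLINES ==
[[42,7],[43,0]]
[[42,7],[43,12],[48,0]]
[[3,12],[10,0],[42,7],[43,12],[48,0]]
[[3,12],[10,0],[15,12],[21,0],[42,7],[43,12],[48,0]]
[[3,12],[10,0],[15,12],[21,0],[36,12],[42,7],[43,12],[48,0]]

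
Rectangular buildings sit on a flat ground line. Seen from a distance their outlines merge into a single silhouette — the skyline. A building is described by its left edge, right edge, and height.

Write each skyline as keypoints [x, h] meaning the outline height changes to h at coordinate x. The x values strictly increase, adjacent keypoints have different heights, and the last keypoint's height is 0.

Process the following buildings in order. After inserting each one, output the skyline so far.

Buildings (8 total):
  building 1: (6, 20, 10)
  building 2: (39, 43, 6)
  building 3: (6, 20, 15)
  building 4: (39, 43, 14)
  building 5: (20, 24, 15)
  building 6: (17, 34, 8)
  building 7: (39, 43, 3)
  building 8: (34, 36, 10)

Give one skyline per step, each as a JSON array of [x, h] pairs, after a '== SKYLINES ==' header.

== SKYLINES ==
[[6,10],[20,0]]
[[6,10],[20,0],[39,6],[43,0]]
[[6,15],[20,0],[39,6],[43,0]]
[[6,15],[20,0],[39,14],[43,0]]
[[6,15],[24,0],[39,14],[43,0]]
[[6,15],[24,8],[34,0],[39,14],[43,0]]
[[6,15],[24,8],[34,0],[39,14],[43,0]]
[[6,15],[24,8],[34,10],[36,0],[39,14],[43,0]]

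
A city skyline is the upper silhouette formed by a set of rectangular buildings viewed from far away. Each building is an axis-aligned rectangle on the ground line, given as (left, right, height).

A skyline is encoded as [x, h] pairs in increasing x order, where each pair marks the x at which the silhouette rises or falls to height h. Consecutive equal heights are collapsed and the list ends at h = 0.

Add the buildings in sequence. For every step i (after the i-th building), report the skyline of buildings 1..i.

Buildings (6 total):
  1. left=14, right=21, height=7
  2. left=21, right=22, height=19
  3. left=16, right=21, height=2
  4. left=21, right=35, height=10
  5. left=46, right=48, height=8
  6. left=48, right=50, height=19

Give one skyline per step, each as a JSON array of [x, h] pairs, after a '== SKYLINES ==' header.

== SKYLINES ==
[[14,7],[21,0]]
[[14,7],[21,19],[22,0]]
[[14,7],[21,19],[22,0]]
[[14,7],[21,19],[22,10],[35,0]]
[[14,7],[21,19],[22,10],[35,0],[46,8],[48,0]]
[[14,7],[21,19],[22,10],[35,0],[46,8],[48,19],[50,0]]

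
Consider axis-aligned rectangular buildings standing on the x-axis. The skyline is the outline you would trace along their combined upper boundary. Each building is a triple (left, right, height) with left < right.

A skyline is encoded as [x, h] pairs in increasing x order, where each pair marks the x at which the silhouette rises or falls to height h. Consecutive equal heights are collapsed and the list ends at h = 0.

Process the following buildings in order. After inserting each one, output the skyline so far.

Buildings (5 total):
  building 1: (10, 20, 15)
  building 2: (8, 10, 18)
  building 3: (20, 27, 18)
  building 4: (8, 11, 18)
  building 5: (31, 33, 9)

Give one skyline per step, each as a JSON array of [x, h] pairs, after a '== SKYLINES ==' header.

== SKYLINES ==
[[10,15],[20,0]]
[[8,18],[10,15],[20,0]]
[[8,18],[10,15],[20,18],[27,0]]
[[8,18],[11,15],[20,18],[27,0]]
[[8,18],[11,15],[20,18],[27,0],[31,9],[33,0]]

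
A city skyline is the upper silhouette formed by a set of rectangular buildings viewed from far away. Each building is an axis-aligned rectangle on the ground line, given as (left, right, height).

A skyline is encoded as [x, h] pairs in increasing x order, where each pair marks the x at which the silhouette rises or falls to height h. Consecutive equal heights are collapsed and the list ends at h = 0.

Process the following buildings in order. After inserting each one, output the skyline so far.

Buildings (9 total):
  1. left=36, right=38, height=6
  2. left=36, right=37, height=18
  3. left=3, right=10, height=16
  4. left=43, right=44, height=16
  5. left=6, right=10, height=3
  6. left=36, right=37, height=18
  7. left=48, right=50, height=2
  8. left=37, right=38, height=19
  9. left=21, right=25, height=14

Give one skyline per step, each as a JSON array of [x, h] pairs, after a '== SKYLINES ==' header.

== SKYLINES ==
[[36,6],[38,0]]
[[36,18],[37,6],[38,0]]
[[3,16],[10,0],[36,18],[37,6],[38,0]]
[[3,16],[10,0],[36,18],[37,6],[38,0],[43,16],[44,0]]
[[3,16],[10,0],[36,18],[37,6],[38,0],[43,16],[44,0]]
[[3,16],[10,0],[36,18],[37,6],[38,0],[43,16],[44,0]]
[[3,16],[10,0],[36,18],[37,6],[38,0],[43,16],[44,0],[48,2],[50,0]]
[[3,16],[10,0],[36,18],[37,19],[38,0],[43,16],[44,0],[48,2],[50,0]]
[[3,16],[10,0],[21,14],[25,0],[36,18],[37,19],[38,0],[43,16],[44,0],[48,2],[50,0]]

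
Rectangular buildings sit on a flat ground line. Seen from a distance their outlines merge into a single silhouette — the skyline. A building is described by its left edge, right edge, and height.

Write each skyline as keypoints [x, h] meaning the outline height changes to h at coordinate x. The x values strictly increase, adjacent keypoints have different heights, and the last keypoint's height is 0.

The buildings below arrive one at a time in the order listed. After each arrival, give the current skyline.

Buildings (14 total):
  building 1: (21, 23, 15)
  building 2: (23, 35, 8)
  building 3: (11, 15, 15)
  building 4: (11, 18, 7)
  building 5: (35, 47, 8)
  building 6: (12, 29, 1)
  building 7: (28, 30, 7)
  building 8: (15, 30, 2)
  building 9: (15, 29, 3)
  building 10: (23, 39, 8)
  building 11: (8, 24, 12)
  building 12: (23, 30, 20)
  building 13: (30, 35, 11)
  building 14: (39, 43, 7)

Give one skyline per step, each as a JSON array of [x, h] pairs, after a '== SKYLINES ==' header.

== SKYLINES ==
[[21,15],[23,0]]
[[21,15],[23,8],[35,0]]
[[11,15],[15,0],[21,15],[23,8],[35,0]]
[[11,15],[15,7],[18,0],[21,15],[23,8],[35,0]]
[[11,15],[15,7],[18,0],[21,15],[23,8],[47,0]]
[[11,15],[15,7],[18,1],[21,15],[23,8],[47,0]]
[[11,15],[15,7],[18,1],[21,15],[23,8],[47,0]]
[[11,15],[15,7],[18,2],[21,15],[23,8],[47,0]]
[[11,15],[15,7],[18,3],[21,15],[23,8],[47,0]]
[[11,15],[15,7],[18,3],[21,15],[23,8],[47,0]]
[[8,12],[11,15],[15,12],[21,15],[23,12],[24,8],[47,0]]
[[8,12],[11,15],[15,12],[21,15],[23,20],[30,8],[47,0]]
[[8,12],[11,15],[15,12],[21,15],[23,20],[30,11],[35,8],[47,0]]
[[8,12],[11,15],[15,12],[21,15],[23,20],[30,11],[35,8],[47,0]]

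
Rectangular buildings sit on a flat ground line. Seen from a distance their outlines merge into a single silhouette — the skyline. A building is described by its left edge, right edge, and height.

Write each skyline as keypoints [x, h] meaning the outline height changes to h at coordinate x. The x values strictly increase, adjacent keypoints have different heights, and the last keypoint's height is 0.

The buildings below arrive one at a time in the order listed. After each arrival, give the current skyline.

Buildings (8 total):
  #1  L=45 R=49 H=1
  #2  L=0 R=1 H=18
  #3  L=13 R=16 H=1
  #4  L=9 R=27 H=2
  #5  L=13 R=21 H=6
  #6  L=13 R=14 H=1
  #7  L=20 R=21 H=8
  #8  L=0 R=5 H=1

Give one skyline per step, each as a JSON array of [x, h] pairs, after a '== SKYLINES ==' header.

== SKYLINES ==
[[45,1],[49,0]]
[[0,18],[1,0],[45,1],[49,0]]
[[0,18],[1,0],[13,1],[16,0],[45,1],[49,0]]
[[0,18],[1,0],[9,2],[27,0],[45,1],[49,0]]
[[0,18],[1,0],[9,2],[13,6],[21,2],[27,0],[45,1],[49,0]]
[[0,18],[1,0],[9,2],[13,6],[21,2],[27,0],[45,1],[49,0]]
[[0,18],[1,0],[9,2],[13,6],[20,8],[21,2],[27,0],[45,1],[49,0]]
[[0,18],[1,1],[5,0],[9,2],[13,6],[20,8],[21,2],[27,0],[45,1],[49,0]]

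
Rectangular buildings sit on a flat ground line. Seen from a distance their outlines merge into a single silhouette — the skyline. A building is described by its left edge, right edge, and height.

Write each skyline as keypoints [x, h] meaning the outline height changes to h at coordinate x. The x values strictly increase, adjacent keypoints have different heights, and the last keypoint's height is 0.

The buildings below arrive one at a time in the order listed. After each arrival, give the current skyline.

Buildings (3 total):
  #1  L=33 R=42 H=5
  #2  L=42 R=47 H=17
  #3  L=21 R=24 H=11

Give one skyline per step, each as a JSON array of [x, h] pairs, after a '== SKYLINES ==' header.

== SKYLINES ==
[[33,5],[42,0]]
[[33,5],[42,17],[47,0]]
[[21,11],[24,0],[33,5],[42,17],[47,0]]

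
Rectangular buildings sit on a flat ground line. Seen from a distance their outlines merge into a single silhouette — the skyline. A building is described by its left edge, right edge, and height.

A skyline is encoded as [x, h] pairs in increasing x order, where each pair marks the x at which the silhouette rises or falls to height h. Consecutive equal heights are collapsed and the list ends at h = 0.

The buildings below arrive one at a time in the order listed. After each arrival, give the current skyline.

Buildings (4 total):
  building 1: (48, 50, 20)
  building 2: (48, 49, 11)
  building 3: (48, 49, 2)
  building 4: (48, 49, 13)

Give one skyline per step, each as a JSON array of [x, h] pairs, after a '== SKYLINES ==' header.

== SKYLINES ==
[[48,20],[50,0]]
[[48,20],[50,0]]
[[48,20],[50,0]]
[[48,20],[50,0]]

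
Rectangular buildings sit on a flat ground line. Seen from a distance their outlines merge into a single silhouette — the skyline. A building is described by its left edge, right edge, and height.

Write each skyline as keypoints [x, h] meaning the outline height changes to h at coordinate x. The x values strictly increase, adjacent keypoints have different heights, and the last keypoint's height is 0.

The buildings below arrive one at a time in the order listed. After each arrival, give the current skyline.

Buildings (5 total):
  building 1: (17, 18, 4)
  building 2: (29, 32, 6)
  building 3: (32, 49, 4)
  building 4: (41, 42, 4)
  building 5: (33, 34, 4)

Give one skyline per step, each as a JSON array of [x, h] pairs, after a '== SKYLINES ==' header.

== SKYLINES ==
[[17,4],[18,0]]
[[17,4],[18,0],[29,6],[32,0]]
[[17,4],[18,0],[29,6],[32,4],[49,0]]
[[17,4],[18,0],[29,6],[32,4],[49,0]]
[[17,4],[18,0],[29,6],[32,4],[49,0]]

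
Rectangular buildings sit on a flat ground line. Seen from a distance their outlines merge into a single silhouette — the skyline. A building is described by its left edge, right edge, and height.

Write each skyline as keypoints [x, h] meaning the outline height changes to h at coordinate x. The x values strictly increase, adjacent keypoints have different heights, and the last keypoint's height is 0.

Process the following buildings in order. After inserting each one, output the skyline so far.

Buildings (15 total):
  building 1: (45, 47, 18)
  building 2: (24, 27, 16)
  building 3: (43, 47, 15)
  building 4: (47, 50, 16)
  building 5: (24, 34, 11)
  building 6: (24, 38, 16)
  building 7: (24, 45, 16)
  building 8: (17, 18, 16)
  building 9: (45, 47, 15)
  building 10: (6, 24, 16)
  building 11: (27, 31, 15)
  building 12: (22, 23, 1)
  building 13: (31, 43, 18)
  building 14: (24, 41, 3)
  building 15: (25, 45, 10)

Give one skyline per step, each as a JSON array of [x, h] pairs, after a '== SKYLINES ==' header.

== SKYLINES ==
[[45,18],[47,0]]
[[24,16],[27,0],[45,18],[47,0]]
[[24,16],[27,0],[43,15],[45,18],[47,0]]
[[24,16],[27,0],[43,15],[45,18],[47,16],[50,0]]
[[24,16],[27,11],[34,0],[43,15],[45,18],[47,16],[50,0]]
[[24,16],[38,0],[43,15],[45,18],[47,16],[50,0]]
[[24,16],[45,18],[47,16],[50,0]]
[[17,16],[18,0],[24,16],[45,18],[47,16],[50,0]]
[[17,16],[18,0],[24,16],[45,18],[47,16],[50,0]]
[[6,16],[45,18],[47,16],[50,0]]
[[6,16],[45,18],[47,16],[50,0]]
[[6,16],[45,18],[47,16],[50,0]]
[[6,16],[31,18],[43,16],[45,18],[47,16],[50,0]]
[[6,16],[31,18],[43,16],[45,18],[47,16],[50,0]]
[[6,16],[31,18],[43,16],[45,18],[47,16],[50,0]]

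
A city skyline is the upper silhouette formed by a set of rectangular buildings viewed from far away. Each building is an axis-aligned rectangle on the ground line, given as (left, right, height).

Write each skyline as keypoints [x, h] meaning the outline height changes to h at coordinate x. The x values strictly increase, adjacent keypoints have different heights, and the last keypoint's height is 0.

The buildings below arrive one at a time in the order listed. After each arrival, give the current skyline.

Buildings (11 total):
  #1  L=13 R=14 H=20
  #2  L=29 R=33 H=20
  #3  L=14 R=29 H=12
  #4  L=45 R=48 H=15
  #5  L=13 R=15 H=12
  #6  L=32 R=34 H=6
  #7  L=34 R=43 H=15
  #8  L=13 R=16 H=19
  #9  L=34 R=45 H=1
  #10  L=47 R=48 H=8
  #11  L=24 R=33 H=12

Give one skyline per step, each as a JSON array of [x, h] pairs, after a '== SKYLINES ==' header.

== SKYLINES ==
[[13,20],[14,0]]
[[13,20],[14,0],[29,20],[33,0]]
[[13,20],[14,12],[29,20],[33,0]]
[[13,20],[14,12],[29,20],[33,0],[45,15],[48,0]]
[[13,20],[14,12],[29,20],[33,0],[45,15],[48,0]]
[[13,20],[14,12],[29,20],[33,6],[34,0],[45,15],[48,0]]
[[13,20],[14,12],[29,20],[33,6],[34,15],[43,0],[45,15],[48,0]]
[[13,20],[14,19],[16,12],[29,20],[33,6],[34,15],[43,0],[45,15],[48,0]]
[[13,20],[14,19],[16,12],[29,20],[33,6],[34,15],[43,1],[45,15],[48,0]]
[[13,20],[14,19],[16,12],[29,20],[33,6],[34,15],[43,1],[45,15],[48,0]]
[[13,20],[14,19],[16,12],[29,20],[33,6],[34,15],[43,1],[45,15],[48,0]]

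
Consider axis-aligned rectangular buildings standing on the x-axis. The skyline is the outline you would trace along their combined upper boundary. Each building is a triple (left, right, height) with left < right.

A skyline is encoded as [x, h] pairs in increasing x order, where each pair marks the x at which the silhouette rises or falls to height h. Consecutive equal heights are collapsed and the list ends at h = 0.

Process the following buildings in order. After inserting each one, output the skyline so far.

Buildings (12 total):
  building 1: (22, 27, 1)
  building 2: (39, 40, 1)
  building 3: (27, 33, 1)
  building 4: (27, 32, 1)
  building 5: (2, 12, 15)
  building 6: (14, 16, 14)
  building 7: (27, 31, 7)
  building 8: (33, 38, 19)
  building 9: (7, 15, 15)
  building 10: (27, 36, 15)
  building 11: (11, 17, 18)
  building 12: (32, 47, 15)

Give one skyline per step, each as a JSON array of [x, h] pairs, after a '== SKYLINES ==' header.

== SKYLINES ==
[[22,1],[27,0]]
[[22,1],[27,0],[39,1],[40,0]]
[[22,1],[33,0],[39,1],[40,0]]
[[22,1],[33,0],[39,1],[40,0]]
[[2,15],[12,0],[22,1],[33,0],[39,1],[40,0]]
[[2,15],[12,0],[14,14],[16,0],[22,1],[33,0],[39,1],[40,0]]
[[2,15],[12,0],[14,14],[16,0],[22,1],[27,7],[31,1],[33,0],[39,1],[40,0]]
[[2,15],[12,0],[14,14],[16,0],[22,1],[27,7],[31,1],[33,19],[38,0],[39,1],[40,0]]
[[2,15],[15,14],[16,0],[22,1],[27,7],[31,1],[33,19],[38,0],[39,1],[40,0]]
[[2,15],[15,14],[16,0],[22,1],[27,15],[33,19],[38,0],[39,1],[40,0]]
[[2,15],[11,18],[17,0],[22,1],[27,15],[33,19],[38,0],[39,1],[40,0]]
[[2,15],[11,18],[17,0],[22,1],[27,15],[33,19],[38,15],[47,0]]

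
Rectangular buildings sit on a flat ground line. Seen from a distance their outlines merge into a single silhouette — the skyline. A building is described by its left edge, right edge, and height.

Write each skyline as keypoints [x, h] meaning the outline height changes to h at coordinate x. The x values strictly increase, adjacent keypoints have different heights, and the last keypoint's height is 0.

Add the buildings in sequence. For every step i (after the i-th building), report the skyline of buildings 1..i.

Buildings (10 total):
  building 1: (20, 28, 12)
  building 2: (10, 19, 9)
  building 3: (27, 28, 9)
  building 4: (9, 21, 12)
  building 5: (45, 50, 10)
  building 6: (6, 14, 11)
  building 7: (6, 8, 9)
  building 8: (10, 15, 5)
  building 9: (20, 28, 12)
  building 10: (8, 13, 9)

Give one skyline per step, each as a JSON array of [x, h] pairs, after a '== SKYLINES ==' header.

== SKYLINES ==
[[20,12],[28,0]]
[[10,9],[19,0],[20,12],[28,0]]
[[10,9],[19,0],[20,12],[28,0]]
[[9,12],[28,0]]
[[9,12],[28,0],[45,10],[50,0]]
[[6,11],[9,12],[28,0],[45,10],[50,0]]
[[6,11],[9,12],[28,0],[45,10],[50,0]]
[[6,11],[9,12],[28,0],[45,10],[50,0]]
[[6,11],[9,12],[28,0],[45,10],[50,0]]
[[6,11],[9,12],[28,0],[45,10],[50,0]]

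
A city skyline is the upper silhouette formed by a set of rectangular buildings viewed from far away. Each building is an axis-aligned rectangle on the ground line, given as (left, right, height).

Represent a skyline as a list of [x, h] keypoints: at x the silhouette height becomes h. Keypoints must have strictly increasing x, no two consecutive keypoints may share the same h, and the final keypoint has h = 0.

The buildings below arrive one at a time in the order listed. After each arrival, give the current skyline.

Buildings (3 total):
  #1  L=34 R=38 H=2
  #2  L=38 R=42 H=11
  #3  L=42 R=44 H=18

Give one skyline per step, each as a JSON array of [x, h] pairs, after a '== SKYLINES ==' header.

== SKYLINES ==
[[34,2],[38,0]]
[[34,2],[38,11],[42,0]]
[[34,2],[38,11],[42,18],[44,0]]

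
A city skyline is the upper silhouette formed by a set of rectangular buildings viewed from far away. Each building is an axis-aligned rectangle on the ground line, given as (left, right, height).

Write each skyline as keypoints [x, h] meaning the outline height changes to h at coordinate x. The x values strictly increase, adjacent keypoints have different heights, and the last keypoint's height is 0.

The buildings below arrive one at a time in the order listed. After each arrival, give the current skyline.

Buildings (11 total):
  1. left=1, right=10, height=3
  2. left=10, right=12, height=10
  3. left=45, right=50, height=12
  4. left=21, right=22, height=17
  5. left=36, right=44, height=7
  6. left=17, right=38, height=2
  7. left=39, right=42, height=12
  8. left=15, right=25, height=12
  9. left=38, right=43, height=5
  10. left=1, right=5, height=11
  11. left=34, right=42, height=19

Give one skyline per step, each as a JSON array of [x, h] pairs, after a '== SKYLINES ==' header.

== SKYLINES ==
[[1,3],[10,0]]
[[1,3],[10,10],[12,0]]
[[1,3],[10,10],[12,0],[45,12],[50,0]]
[[1,3],[10,10],[12,0],[21,17],[22,0],[45,12],[50,0]]
[[1,3],[10,10],[12,0],[21,17],[22,0],[36,7],[44,0],[45,12],[50,0]]
[[1,3],[10,10],[12,0],[17,2],[21,17],[22,2],[36,7],[44,0],[45,12],[50,0]]
[[1,3],[10,10],[12,0],[17,2],[21,17],[22,2],[36,7],[39,12],[42,7],[44,0],[45,12],[50,0]]
[[1,3],[10,10],[12,0],[15,12],[21,17],[22,12],[25,2],[36,7],[39,12],[42,7],[44,0],[45,12],[50,0]]
[[1,3],[10,10],[12,0],[15,12],[21,17],[22,12],[25,2],[36,7],[39,12],[42,7],[44,0],[45,12],[50,0]]
[[1,11],[5,3],[10,10],[12,0],[15,12],[21,17],[22,12],[25,2],[36,7],[39,12],[42,7],[44,0],[45,12],[50,0]]
[[1,11],[5,3],[10,10],[12,0],[15,12],[21,17],[22,12],[25,2],[34,19],[42,7],[44,0],[45,12],[50,0]]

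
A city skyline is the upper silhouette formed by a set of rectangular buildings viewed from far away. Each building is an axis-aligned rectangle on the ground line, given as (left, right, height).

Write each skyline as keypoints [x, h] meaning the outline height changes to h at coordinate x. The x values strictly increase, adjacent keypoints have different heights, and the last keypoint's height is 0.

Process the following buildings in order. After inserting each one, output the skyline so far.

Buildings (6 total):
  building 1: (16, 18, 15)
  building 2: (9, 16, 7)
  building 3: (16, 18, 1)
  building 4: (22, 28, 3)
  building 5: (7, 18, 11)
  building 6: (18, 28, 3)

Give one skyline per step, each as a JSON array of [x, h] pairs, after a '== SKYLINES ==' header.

== SKYLINES ==
[[16,15],[18,0]]
[[9,7],[16,15],[18,0]]
[[9,7],[16,15],[18,0]]
[[9,7],[16,15],[18,0],[22,3],[28,0]]
[[7,11],[16,15],[18,0],[22,3],[28,0]]
[[7,11],[16,15],[18,3],[28,0]]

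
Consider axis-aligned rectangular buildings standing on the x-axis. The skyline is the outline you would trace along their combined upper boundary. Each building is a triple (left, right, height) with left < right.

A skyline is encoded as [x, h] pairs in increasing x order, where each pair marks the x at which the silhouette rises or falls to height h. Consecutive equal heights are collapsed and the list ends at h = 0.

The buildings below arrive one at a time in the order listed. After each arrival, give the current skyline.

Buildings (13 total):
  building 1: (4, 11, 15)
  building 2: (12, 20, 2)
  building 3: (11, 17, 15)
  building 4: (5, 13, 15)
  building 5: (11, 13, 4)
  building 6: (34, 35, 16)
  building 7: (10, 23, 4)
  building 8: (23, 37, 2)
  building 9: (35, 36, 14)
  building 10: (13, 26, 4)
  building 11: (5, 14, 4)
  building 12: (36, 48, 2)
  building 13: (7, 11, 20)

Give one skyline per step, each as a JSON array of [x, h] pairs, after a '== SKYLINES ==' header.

== SKYLINES ==
[[4,15],[11,0]]
[[4,15],[11,0],[12,2],[20,0]]
[[4,15],[17,2],[20,0]]
[[4,15],[17,2],[20,0]]
[[4,15],[17,2],[20,0]]
[[4,15],[17,2],[20,0],[34,16],[35,0]]
[[4,15],[17,4],[23,0],[34,16],[35,0]]
[[4,15],[17,4],[23,2],[34,16],[35,2],[37,0]]
[[4,15],[17,4],[23,2],[34,16],[35,14],[36,2],[37,0]]
[[4,15],[17,4],[26,2],[34,16],[35,14],[36,2],[37,0]]
[[4,15],[17,4],[26,2],[34,16],[35,14],[36,2],[37,0]]
[[4,15],[17,4],[26,2],[34,16],[35,14],[36,2],[48,0]]
[[4,15],[7,20],[11,15],[17,4],[26,2],[34,16],[35,14],[36,2],[48,0]]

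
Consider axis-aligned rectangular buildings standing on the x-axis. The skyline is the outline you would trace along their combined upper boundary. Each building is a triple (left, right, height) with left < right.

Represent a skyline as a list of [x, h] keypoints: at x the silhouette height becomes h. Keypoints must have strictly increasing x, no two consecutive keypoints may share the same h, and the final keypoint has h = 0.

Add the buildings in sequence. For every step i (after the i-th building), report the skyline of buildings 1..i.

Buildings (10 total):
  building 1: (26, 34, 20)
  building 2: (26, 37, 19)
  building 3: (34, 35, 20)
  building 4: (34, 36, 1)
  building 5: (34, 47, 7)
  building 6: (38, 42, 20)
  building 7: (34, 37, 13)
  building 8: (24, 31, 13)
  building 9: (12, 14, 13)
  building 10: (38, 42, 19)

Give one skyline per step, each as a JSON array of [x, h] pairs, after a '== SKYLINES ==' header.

== SKYLINES ==
[[26,20],[34,0]]
[[26,20],[34,19],[37,0]]
[[26,20],[35,19],[37,0]]
[[26,20],[35,19],[37,0]]
[[26,20],[35,19],[37,7],[47,0]]
[[26,20],[35,19],[37,7],[38,20],[42,7],[47,0]]
[[26,20],[35,19],[37,7],[38,20],[42,7],[47,0]]
[[24,13],[26,20],[35,19],[37,7],[38,20],[42,7],[47,0]]
[[12,13],[14,0],[24,13],[26,20],[35,19],[37,7],[38,20],[42,7],[47,0]]
[[12,13],[14,0],[24,13],[26,20],[35,19],[37,7],[38,20],[42,7],[47,0]]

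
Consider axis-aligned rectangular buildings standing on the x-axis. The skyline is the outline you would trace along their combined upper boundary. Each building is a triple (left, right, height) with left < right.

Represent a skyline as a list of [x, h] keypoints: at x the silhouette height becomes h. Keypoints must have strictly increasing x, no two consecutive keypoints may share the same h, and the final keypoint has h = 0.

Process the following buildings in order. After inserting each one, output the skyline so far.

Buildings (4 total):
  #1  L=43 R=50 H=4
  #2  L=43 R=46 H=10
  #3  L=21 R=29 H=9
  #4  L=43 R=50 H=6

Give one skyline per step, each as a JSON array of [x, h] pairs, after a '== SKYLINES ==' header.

== SKYLINES ==
[[43,4],[50,0]]
[[43,10],[46,4],[50,0]]
[[21,9],[29,0],[43,10],[46,4],[50,0]]
[[21,9],[29,0],[43,10],[46,6],[50,0]]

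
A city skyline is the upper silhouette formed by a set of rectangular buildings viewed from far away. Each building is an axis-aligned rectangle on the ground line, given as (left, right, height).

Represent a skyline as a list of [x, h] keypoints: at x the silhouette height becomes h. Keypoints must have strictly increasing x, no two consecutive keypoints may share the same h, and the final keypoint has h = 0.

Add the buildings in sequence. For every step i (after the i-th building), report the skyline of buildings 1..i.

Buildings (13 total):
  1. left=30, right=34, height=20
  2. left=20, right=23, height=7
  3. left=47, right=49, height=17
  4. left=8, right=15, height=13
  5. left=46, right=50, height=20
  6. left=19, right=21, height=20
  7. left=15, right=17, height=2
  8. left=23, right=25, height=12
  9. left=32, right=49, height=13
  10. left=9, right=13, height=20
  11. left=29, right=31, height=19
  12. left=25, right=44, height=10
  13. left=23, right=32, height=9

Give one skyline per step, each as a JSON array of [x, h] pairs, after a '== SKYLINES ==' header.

== SKYLINES ==
[[30,20],[34,0]]
[[20,7],[23,0],[30,20],[34,0]]
[[20,7],[23,0],[30,20],[34,0],[47,17],[49,0]]
[[8,13],[15,0],[20,7],[23,0],[30,20],[34,0],[47,17],[49,0]]
[[8,13],[15,0],[20,7],[23,0],[30,20],[34,0],[46,20],[50,0]]
[[8,13],[15,0],[19,20],[21,7],[23,0],[30,20],[34,0],[46,20],[50,0]]
[[8,13],[15,2],[17,0],[19,20],[21,7],[23,0],[30,20],[34,0],[46,20],[50,0]]
[[8,13],[15,2],[17,0],[19,20],[21,7],[23,12],[25,0],[30,20],[34,0],[46,20],[50,0]]
[[8,13],[15,2],[17,0],[19,20],[21,7],[23,12],[25,0],[30,20],[34,13],[46,20],[50,0]]
[[8,13],[9,20],[13,13],[15,2],[17,0],[19,20],[21,7],[23,12],[25,0],[30,20],[34,13],[46,20],[50,0]]
[[8,13],[9,20],[13,13],[15,2],[17,0],[19,20],[21,7],[23,12],[25,0],[29,19],[30,20],[34,13],[46,20],[50,0]]
[[8,13],[9,20],[13,13],[15,2],[17,0],[19,20],[21,7],[23,12],[25,10],[29,19],[30,20],[34,13],[46,20],[50,0]]
[[8,13],[9,20],[13,13],[15,2],[17,0],[19,20],[21,7],[23,12],[25,10],[29,19],[30,20],[34,13],[46,20],[50,0]]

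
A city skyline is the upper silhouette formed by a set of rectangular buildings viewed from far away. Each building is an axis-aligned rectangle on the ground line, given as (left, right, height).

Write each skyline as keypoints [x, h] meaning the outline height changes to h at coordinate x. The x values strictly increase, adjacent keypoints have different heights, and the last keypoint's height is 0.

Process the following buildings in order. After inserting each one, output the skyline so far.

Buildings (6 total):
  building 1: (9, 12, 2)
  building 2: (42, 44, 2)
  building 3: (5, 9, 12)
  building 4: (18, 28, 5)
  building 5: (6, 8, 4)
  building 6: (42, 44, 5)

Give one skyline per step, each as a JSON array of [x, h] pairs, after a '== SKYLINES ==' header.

== SKYLINES ==
[[9,2],[12,0]]
[[9,2],[12,0],[42,2],[44,0]]
[[5,12],[9,2],[12,0],[42,2],[44,0]]
[[5,12],[9,2],[12,0],[18,5],[28,0],[42,2],[44,0]]
[[5,12],[9,2],[12,0],[18,5],[28,0],[42,2],[44,0]]
[[5,12],[9,2],[12,0],[18,5],[28,0],[42,5],[44,0]]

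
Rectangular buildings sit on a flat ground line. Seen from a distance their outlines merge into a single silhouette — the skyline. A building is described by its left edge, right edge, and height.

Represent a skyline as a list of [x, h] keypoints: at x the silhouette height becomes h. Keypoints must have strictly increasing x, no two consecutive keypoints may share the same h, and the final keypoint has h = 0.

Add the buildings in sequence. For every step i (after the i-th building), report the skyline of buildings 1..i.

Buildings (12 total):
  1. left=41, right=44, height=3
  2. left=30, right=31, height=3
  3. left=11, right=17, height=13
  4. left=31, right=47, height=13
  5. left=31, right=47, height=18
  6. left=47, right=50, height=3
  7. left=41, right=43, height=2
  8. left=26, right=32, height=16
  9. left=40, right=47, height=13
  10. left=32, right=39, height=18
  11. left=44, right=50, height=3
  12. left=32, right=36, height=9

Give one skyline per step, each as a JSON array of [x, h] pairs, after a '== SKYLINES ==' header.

== SKYLINES ==
[[41,3],[44,0]]
[[30,3],[31,0],[41,3],[44,0]]
[[11,13],[17,0],[30,3],[31,0],[41,3],[44,0]]
[[11,13],[17,0],[30,3],[31,13],[47,0]]
[[11,13],[17,0],[30,3],[31,18],[47,0]]
[[11,13],[17,0],[30,3],[31,18],[47,3],[50,0]]
[[11,13],[17,0],[30,3],[31,18],[47,3],[50,0]]
[[11,13],[17,0],[26,16],[31,18],[47,3],[50,0]]
[[11,13],[17,0],[26,16],[31,18],[47,3],[50,0]]
[[11,13],[17,0],[26,16],[31,18],[47,3],[50,0]]
[[11,13],[17,0],[26,16],[31,18],[47,3],[50,0]]
[[11,13],[17,0],[26,16],[31,18],[47,3],[50,0]]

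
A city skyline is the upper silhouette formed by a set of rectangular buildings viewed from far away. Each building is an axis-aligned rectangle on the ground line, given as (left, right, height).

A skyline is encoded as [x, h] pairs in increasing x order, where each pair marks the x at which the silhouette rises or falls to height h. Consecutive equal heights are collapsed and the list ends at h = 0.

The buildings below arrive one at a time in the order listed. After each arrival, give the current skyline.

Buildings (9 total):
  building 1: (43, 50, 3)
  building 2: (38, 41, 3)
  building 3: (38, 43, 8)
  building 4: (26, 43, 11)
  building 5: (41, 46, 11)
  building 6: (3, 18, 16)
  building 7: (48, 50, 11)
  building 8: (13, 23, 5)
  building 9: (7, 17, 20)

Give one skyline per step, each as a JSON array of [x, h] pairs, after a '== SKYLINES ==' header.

== SKYLINES ==
[[43,3],[50,0]]
[[38,3],[41,0],[43,3],[50,0]]
[[38,8],[43,3],[50,0]]
[[26,11],[43,3],[50,0]]
[[26,11],[46,3],[50,0]]
[[3,16],[18,0],[26,11],[46,3],[50,0]]
[[3,16],[18,0],[26,11],[46,3],[48,11],[50,0]]
[[3,16],[18,5],[23,0],[26,11],[46,3],[48,11],[50,0]]
[[3,16],[7,20],[17,16],[18,5],[23,0],[26,11],[46,3],[48,11],[50,0]]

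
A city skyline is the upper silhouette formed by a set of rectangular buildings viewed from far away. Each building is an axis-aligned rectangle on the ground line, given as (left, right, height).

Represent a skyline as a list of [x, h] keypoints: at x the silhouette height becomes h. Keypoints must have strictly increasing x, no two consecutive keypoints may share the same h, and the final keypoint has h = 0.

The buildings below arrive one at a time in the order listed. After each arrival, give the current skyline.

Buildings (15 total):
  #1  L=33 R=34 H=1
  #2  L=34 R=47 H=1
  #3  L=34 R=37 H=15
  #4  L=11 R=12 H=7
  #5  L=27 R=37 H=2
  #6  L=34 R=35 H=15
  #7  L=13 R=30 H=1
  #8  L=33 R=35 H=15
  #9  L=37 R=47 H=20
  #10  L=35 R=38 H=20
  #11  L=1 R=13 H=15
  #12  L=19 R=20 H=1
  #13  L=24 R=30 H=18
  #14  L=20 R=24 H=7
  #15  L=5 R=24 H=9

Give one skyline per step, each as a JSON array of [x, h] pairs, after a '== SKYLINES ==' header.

== SKYLINES ==
[[33,1],[34,0]]
[[33,1],[47,0]]
[[33,1],[34,15],[37,1],[47,0]]
[[11,7],[12,0],[33,1],[34,15],[37,1],[47,0]]
[[11,7],[12,0],[27,2],[34,15],[37,1],[47,0]]
[[11,7],[12,0],[27,2],[34,15],[37,1],[47,0]]
[[11,7],[12,0],[13,1],[27,2],[34,15],[37,1],[47,0]]
[[11,7],[12,0],[13,1],[27,2],[33,15],[37,1],[47,0]]
[[11,7],[12,0],[13,1],[27,2],[33,15],[37,20],[47,0]]
[[11,7],[12,0],[13,1],[27,2],[33,15],[35,20],[47,0]]
[[1,15],[13,1],[27,2],[33,15],[35,20],[47,0]]
[[1,15],[13,1],[27,2],[33,15],[35,20],[47,0]]
[[1,15],[13,1],[24,18],[30,2],[33,15],[35,20],[47,0]]
[[1,15],[13,1],[20,7],[24,18],[30,2],[33,15],[35,20],[47,0]]
[[1,15],[13,9],[24,18],[30,2],[33,15],[35,20],[47,0]]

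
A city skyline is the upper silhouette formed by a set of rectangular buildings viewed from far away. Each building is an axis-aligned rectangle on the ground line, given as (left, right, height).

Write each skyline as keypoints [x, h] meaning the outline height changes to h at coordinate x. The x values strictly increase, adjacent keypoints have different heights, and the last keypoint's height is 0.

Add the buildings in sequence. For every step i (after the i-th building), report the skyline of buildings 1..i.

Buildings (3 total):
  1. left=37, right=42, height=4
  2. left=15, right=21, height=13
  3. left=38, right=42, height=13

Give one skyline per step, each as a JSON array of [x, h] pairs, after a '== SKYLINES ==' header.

== SKYLINES ==
[[37,4],[42,0]]
[[15,13],[21,0],[37,4],[42,0]]
[[15,13],[21,0],[37,4],[38,13],[42,0]]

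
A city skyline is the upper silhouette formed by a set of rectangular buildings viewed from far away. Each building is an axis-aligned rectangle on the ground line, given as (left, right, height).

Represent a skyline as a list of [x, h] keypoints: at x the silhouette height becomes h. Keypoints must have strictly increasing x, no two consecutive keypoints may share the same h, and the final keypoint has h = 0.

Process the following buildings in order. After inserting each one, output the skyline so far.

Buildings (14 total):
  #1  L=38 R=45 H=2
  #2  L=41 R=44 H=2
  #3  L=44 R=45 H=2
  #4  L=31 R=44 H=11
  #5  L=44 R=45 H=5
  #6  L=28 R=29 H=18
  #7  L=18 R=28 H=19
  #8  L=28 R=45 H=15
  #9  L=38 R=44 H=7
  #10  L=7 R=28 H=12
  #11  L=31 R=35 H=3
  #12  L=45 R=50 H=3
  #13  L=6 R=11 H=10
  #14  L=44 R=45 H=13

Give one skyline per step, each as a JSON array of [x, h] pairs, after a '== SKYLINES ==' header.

== SKYLINES ==
[[38,2],[45,0]]
[[38,2],[45,0]]
[[38,2],[45,0]]
[[31,11],[44,2],[45,0]]
[[31,11],[44,5],[45,0]]
[[28,18],[29,0],[31,11],[44,5],[45,0]]
[[18,19],[28,18],[29,0],[31,11],[44,5],[45,0]]
[[18,19],[28,18],[29,15],[45,0]]
[[18,19],[28,18],[29,15],[45,0]]
[[7,12],[18,19],[28,18],[29,15],[45,0]]
[[7,12],[18,19],[28,18],[29,15],[45,0]]
[[7,12],[18,19],[28,18],[29,15],[45,3],[50,0]]
[[6,10],[7,12],[18,19],[28,18],[29,15],[45,3],[50,0]]
[[6,10],[7,12],[18,19],[28,18],[29,15],[45,3],[50,0]]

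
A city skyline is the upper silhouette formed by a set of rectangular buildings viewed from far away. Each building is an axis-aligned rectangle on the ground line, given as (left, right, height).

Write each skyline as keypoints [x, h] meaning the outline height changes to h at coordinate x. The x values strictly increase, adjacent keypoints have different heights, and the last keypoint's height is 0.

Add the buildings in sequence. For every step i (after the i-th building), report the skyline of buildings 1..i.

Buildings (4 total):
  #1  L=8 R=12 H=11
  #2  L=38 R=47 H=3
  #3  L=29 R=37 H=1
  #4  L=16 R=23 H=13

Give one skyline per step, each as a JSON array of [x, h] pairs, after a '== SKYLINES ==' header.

== SKYLINES ==
[[8,11],[12,0]]
[[8,11],[12,0],[38,3],[47,0]]
[[8,11],[12,0],[29,1],[37,0],[38,3],[47,0]]
[[8,11],[12,0],[16,13],[23,0],[29,1],[37,0],[38,3],[47,0]]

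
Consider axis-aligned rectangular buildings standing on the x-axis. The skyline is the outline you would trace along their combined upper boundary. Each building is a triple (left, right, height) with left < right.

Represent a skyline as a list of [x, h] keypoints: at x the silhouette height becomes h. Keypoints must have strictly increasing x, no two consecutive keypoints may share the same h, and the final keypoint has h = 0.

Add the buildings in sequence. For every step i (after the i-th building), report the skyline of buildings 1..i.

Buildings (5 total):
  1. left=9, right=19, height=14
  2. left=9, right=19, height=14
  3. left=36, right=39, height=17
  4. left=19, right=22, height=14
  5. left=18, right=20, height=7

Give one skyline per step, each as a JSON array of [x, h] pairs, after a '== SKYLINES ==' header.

== SKYLINES ==
[[9,14],[19,0]]
[[9,14],[19,0]]
[[9,14],[19,0],[36,17],[39,0]]
[[9,14],[22,0],[36,17],[39,0]]
[[9,14],[22,0],[36,17],[39,0]]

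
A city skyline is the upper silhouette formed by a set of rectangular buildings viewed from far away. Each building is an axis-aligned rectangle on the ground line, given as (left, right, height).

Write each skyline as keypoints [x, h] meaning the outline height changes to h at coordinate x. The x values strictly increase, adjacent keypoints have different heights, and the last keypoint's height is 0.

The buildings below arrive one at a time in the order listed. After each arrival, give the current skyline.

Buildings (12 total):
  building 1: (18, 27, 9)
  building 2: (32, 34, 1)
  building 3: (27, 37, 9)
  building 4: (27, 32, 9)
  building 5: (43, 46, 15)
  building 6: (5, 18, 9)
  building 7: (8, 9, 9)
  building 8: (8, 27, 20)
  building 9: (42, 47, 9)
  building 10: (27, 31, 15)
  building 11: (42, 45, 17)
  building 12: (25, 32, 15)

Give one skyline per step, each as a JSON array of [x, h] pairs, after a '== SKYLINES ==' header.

== SKYLINES ==
[[18,9],[27,0]]
[[18,9],[27,0],[32,1],[34,0]]
[[18,9],[37,0]]
[[18,9],[37,0]]
[[18,9],[37,0],[43,15],[46,0]]
[[5,9],[37,0],[43,15],[46,0]]
[[5,9],[37,0],[43,15],[46,0]]
[[5,9],[8,20],[27,9],[37,0],[43,15],[46,0]]
[[5,9],[8,20],[27,9],[37,0],[42,9],[43,15],[46,9],[47,0]]
[[5,9],[8,20],[27,15],[31,9],[37,0],[42,9],[43,15],[46,9],[47,0]]
[[5,9],[8,20],[27,15],[31,9],[37,0],[42,17],[45,15],[46,9],[47,0]]
[[5,9],[8,20],[27,15],[32,9],[37,0],[42,17],[45,15],[46,9],[47,0]]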